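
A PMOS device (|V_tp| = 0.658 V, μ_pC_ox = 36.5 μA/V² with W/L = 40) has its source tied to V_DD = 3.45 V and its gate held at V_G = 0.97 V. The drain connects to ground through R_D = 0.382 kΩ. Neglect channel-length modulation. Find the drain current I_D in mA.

I_D = 2.42 mA

V_SG = V_DD − V_G = 3.45 − 0.97 = 2.48 V, so V_ov = 2.48 − 0.658 = 1.82 V.
k_p = μ_pC_ox · (W/L) = 1.46 mA/V².
Assume saturation: I_D = ½ k_p V_ov² = 0.5 × 1.46 × 1.82² = 2.42 mA, giving V_SD = V_DD − I_D R_D = 3.45 − 2.42 × 0.382 = 2.52 V.
V_SD = 2.52 V ≥ V_ov = 1.82 V, confirming saturation.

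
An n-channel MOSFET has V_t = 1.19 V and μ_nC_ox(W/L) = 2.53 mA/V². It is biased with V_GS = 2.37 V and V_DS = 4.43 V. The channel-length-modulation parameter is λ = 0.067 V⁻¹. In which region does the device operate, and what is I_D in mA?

V_ov = V_GS − V_t = 2.37 − 1.19 = 1.18 V.
Since V_DS = 4.43 V ≥ V_ov = 1.18 V, the device is in saturation.
I_D = ½ k_n V_ov² (1 + λ V_DS) = 0.5 × 2.53 × 1.18² × (1 + 0.067 × 4.43) = 2.28 mA.

Saturation; I_D = 2.28 mA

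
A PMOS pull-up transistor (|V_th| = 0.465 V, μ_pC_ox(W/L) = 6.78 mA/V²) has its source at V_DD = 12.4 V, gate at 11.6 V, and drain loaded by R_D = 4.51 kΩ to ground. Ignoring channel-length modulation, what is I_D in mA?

V_SG = V_DD − V_G = 12.4 − 11.6 = 0.8 V, so V_ov = 0.8 − 0.465 = 0.335 V.
Assume saturation: I_D = ½ k_p V_ov² = 0.5 × 6.78 × 0.335² = 0.38 mA, giving V_SD = V_DD − I_D R_D = 12.4 − 0.38 × 4.51 = 10.7 V.
V_SD = 10.7 V ≥ V_ov = 0.335 V, confirming saturation.

I_D = 0.380 mA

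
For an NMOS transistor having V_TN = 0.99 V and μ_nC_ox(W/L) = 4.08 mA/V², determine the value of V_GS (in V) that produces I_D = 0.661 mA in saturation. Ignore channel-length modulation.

V_GS = 1.56 V

In saturation I_D = ½ k_n (V_GS − V_TN)², so V_GS − V_TN = √(2 I_D / k_n) = √(2 × 0.661 / 4.08) = 0.569 V.
V_GS = 0.99 + 0.569 = 1.56 V.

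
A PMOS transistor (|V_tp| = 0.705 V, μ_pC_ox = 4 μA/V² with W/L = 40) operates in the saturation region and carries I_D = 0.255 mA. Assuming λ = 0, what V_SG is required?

V_SG = 2.49 V

k_p = μ_pC_ox · (W/L) = 0.16 mA/V².
In saturation I_D = ½ k_p (V_SG − |V_tp|)², so V_SG − |V_tp| = √(2 I_D / k_p) = √(2 × 0.255 / 0.16) = 1.79 V.
V_SG = 0.705 + 1.79 = 2.49 V.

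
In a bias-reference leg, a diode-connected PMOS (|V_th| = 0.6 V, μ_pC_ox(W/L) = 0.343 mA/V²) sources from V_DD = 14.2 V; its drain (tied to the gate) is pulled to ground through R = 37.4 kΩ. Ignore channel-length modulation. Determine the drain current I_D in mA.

With gate tied to drain, V_SG = V_SD ≥ V_SG − |V_th|, so the device is in saturation.
KCL at the drain: ½ k_p (V_SG − |V_th|)² = (V_DD − V_SG)/R.
Let x = V_SG − 0.6. Then 6.41 x² + x − 13.6 = 0, giving x = 1.38 V (positive root), so V_SG = 1.98 V.
I_D = (V_DD − V_SG)/R = (14.2 − 1.98) / 37.4 = 0.327 mA.

I_D = 0.327 mA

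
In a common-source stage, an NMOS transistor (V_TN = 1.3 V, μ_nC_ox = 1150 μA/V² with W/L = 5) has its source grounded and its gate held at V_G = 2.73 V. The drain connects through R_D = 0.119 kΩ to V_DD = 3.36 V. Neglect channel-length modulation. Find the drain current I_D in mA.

I_D = 5.88 mA

V_GS = V_G = 2.73 V, so V_ov = 2.73 − 1.3 = 1.43 V.
k_n = μ_nC_ox · (W/L) = 5.75 mA/V².
Assume saturation: I_D = ½ k_n V_ov² = 0.5 × 5.75 × 1.43² = 5.88 mA, giving V_DS = V_DD − I_D R_D = 3.36 − 5.88 × 0.119 = 2.66 V.
V_DS = 2.66 V ≥ V_ov = 1.43 V, confirming saturation.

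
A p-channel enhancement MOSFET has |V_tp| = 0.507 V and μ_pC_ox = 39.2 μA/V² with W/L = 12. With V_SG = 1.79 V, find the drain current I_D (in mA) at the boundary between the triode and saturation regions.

At the boundary V_SD = V_ov = V_SG − |V_tp| = 1.79 − 0.507 = 1.28 V.
k_p = μ_pC_ox · (W/L) = 0.4704 mA/V².
I_D = ½ k_p V_ov² = 0.5 × 0.4704 × 1.28² = 0.387 mA.

I_D = 0.387 mA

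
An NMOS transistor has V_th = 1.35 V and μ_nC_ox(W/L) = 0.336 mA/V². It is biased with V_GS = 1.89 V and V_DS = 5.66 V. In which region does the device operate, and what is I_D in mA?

V_ov = V_GS − V_th = 1.89 − 1.35 = 0.54 V.
Since V_DS = 5.66 V ≥ V_ov = 0.54 V, the device is in saturation.
I_D = ½ k_n V_ov² = 0.5 × 0.336 × 0.54² = 0.049 mA.

Saturation; I_D = 0.0490 mA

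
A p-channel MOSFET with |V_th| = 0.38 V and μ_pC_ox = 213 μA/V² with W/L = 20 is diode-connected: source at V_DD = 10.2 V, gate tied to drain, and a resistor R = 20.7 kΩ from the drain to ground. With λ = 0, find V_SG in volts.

With gate tied to drain, V_SG = V_SD ≥ V_SG − |V_th|, so the device is in saturation.
k_p = μ_pC_ox · (W/L) = 4.26 mA/V².
KCL at the drain: ½ k_p (V_SG − |V_th|)² = (V_DD − V_SG)/R.
Let x = V_SG − 0.38. Then 44.1 x² + x − 9.82 = 0, giving x = 0.461 V (positive root), so V_SG = 0.841 V.
I_D = (V_DD − V_SG)/R = (10.2 − 0.841) / 20.7 = 0.452 mA.

V_SG = 0.841 V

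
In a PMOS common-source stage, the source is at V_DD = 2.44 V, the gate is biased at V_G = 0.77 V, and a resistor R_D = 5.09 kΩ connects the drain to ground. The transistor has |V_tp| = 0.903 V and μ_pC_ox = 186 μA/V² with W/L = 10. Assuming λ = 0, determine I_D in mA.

I_D = 0.405 mA

V_SG = V_DD − V_G = 2.44 − 0.77 = 1.67 V, so V_ov = 1.67 − 0.903 = 0.767 V.
k_p = μ_pC_ox · (W/L) = 1.86 mA/V².
Assume saturation: I_D = ½ k_p V_ov² = 0.5 × 1.86 × 0.767² = 0.547 mA, giving V_SD = V_DD − I_D R_D = 2.44 − 0.547 × 5.09 = -0.345 V.
But -0.345 V < V_ov = 0.767 V, so the device is actually in triode.
In triode I_D = k_p[V_ov V_SD − ½ V_SD²] and I_D = (V_DD − V_SD)/R_D. Equating: 4.73 V_SD² − 8.261 V_SD + 2.44 = 0, giving V_SD = 0.377 V (the root below V_ov).
I_D = (2.44 − 0.377) / 5.09 = 0.405 mA.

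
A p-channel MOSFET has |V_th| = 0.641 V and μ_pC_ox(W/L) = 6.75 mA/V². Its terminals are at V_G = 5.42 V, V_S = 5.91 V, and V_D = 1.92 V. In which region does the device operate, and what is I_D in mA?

Cutoff; I_D = 0 mA

V_SG = V_S − V_G = 5.91 − 5.42 = 0.49 V; V_SD = V_S − V_D = 5.91 − 1.92 = 3.99 V.
V_SG = 0.49 V < |V_th| = 0.641 V, so the transistor is in cutoff.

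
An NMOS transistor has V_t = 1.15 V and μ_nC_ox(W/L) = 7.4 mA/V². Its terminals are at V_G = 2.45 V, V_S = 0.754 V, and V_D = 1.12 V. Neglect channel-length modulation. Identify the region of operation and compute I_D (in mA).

V_GS = V_G − V_S = 2.45 − 0.754 = 1.7 V; V_DS = V_D − V_S = 1.12 − 0.754 = 0.366 V.
V_ov = V_GS − V_t = 1.7 − 1.15 = 0.546 V.
Since V_DS = 0.366 V < V_ov = 0.546 V, the device is in the triode region.
I_D = k_n [V_ov · V_DS − ½ V_DS²] = 7.4 × [0.546 × 0.366 − 0.5 × 0.366²] = 0.983 mA.

Triode; I_D = 0.983 mA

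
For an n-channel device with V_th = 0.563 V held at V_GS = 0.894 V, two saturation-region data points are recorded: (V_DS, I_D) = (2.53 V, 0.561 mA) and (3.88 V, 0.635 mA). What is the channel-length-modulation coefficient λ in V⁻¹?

With V_GS fixed, I_D ∝ (1 + λ V_DS) in saturation, so I_D2/I_D1 = (1 + λ V_DS2)/(1 + λ V_DS1).
0.635/0.561 = 1.132 = (1 + 3.88 λ)/(1 + 2.53 λ).
Solving: λ (I_D1 V_DS2 − I_D2 V_DS1) = I_D2 − I_D1, so λ = (0.635 − 0.561) / (0.561 × 3.88 − 0.635 × 2.53) = 0.074 / 0.57 = 0.13 V⁻¹.

λ = 0.130 V⁻¹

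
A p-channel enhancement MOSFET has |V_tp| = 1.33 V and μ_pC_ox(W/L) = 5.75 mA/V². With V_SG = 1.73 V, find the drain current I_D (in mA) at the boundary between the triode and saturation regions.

I_D = 0.460 mA

At the boundary V_SD = V_ov = V_SG − |V_tp| = 1.73 − 1.33 = 0.4 V.
I_D = ½ k_p V_ov² = 0.5 × 5.75 × 0.4² = 0.46 mA.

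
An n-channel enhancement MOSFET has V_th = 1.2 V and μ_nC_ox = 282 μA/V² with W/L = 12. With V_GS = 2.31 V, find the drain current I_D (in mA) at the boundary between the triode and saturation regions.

At the boundary V_DS = V_ov = V_GS − V_th = 2.31 − 1.2 = 1.11 V.
k_n = μ_nC_ox · (W/L) = 3.384 mA/V².
I_D = ½ k_n V_ov² = 0.5 × 3.384 × 1.11² = 2.08 mA.

I_D = 2.08 mA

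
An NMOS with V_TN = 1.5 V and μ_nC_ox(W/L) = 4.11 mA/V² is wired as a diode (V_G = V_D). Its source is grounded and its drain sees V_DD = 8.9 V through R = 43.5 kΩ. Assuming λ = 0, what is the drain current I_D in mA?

I_D = 0.164 mA

With gate tied to drain, V_GS = V_DS ≥ V_GS − V_TN, so the device is in saturation.
KCL at the drain: ½ k_n (V_GS − V_TN)² = (V_DD − V_GS)/R.
Let x = V_GS − 1.5. Then 89.4 x² + x − 7.4 = 0, giving x = 0.282 V (positive root), so V_GS = 1.78 V.
I_D = (V_DD − V_GS)/R = (8.9 − 1.78) / 43.5 = 0.164 mA.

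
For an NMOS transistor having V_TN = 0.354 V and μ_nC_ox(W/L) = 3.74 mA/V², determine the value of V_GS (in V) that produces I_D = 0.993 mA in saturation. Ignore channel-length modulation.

In saturation I_D = ½ k_n (V_GS − V_TN)², so V_GS − V_TN = √(2 I_D / k_n) = √(2 × 0.993 / 3.74) = 0.729 V.
V_GS = 0.354 + 0.729 = 1.08 V.

V_GS = 1.08 V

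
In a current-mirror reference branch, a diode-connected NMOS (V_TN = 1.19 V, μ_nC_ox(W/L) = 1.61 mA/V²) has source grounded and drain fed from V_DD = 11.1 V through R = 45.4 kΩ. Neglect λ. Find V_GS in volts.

V_GS = 1.70 V

With gate tied to drain, V_GS = V_DS ≥ V_GS − V_TN, so the device is in saturation.
KCL at the drain: ½ k_n (V_GS − V_TN)² = (V_DD − V_GS)/R.
Let x = V_GS − 1.19. Then 36.5 x² + x − 9.91 = 0, giving x = 0.507 V (positive root), so V_GS = 1.7 V.
I_D = (V_DD − V_GS)/R = (11.1 − 1.7) / 45.4 = 0.207 mA.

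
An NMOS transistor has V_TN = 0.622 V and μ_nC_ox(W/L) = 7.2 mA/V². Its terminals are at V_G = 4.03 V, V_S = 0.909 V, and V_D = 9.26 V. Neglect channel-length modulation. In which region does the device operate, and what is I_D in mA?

Saturation; I_D = 22.5 mA

V_GS = V_G − V_S = 4.03 − 0.909 = 3.12 V; V_DS = V_D − V_S = 9.26 − 0.909 = 8.35 V.
V_ov = V_GS − V_TN = 3.12 − 0.622 = 2.5 V.
Since V_DS = 8.35 V ≥ V_ov = 2.5 V, the device is in saturation.
I_D = ½ k_n V_ov² = 0.5 × 7.2 × 2.5² = 22.5 mA.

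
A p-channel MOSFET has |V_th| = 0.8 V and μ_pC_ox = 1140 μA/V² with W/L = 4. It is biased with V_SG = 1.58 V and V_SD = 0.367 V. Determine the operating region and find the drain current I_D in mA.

k_p = μ_pC_ox · (W/L) = 4.56 mA/V².
V_ov = V_SG − |V_th| = 1.58 − 0.8 = 0.78 V.
Since V_SD = 0.367 V < V_ov = 0.78 V, the device is in the triode region.
I_D = k_p [V_ov · V_SD − ½ V_SD²] = 4.56 × [0.78 × 0.367 − 0.5 × 0.367²] = 0.998 mA.

Triode; I_D = 0.998 mA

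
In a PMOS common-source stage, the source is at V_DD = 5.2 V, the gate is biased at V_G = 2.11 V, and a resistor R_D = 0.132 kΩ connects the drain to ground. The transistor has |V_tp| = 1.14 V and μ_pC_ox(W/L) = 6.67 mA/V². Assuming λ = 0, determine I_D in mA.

I_D = 12.7 mA

V_SG = V_DD − V_G = 5.2 − 2.11 = 3.09 V, so V_ov = 3.09 − 1.14 = 1.95 V.
Assume saturation: I_D = ½ k_p V_ov² = 0.5 × 6.67 × 1.95² = 12.7 mA, giving V_SD = V_DD − I_D R_D = 5.2 − 12.7 × 0.132 = 3.53 V.
V_SD = 3.53 V ≥ V_ov = 1.95 V, confirming saturation.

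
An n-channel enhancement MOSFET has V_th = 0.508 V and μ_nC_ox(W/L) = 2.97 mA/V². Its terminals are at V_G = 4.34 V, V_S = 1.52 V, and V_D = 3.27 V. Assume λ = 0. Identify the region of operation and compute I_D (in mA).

V_GS = V_G − V_S = 4.34 − 1.52 = 2.82 V; V_DS = V_D − V_S = 3.27 − 1.52 = 1.75 V.
V_ov = V_GS − V_th = 2.82 − 0.508 = 2.31 V.
Since V_DS = 1.75 V < V_ov = 2.31 V, the device is in the triode region.
I_D = k_n [V_ov · V_DS − ½ V_DS²] = 2.97 × [2.31 × 1.75 − 0.5 × 1.75²] = 7.47 mA.

Triode; I_D = 7.47 mA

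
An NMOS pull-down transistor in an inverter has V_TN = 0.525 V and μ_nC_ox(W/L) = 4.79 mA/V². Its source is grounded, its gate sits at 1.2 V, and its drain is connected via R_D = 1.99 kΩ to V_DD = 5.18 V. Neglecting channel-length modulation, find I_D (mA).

V_GS = V_G = 1.2 V, so V_ov = 1.2 − 0.525 = 0.675 V.
Assume saturation: I_D = ½ k_n V_ov² = 0.5 × 4.79 × 0.675² = 1.09 mA, giving V_DS = V_DD − I_D R_D = 5.18 − 1.09 × 1.99 = 3.01 V.
V_DS = 3.01 V ≥ V_ov = 0.675 V, confirming saturation.

I_D = 1.09 mA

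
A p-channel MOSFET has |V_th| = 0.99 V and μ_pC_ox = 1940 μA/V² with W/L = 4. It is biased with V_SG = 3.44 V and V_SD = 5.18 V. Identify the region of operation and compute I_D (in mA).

Saturation; I_D = 23.3 mA

k_p = μ_pC_ox · (W/L) = 7.76 mA/V².
V_ov = V_SG − |V_th| = 3.44 − 0.99 = 2.45 V.
Since V_SD = 5.18 V ≥ V_ov = 2.45 V, the device is in saturation.
I_D = ½ k_p V_ov² = 0.5 × 7.76 × 2.45² = 23.3 mA.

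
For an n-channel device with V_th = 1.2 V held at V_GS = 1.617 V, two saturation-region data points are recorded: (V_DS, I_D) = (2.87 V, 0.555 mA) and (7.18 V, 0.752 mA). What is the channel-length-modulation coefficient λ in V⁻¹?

λ = 0.108 V⁻¹

With V_GS fixed, I_D ∝ (1 + λ V_DS) in saturation, so I_D2/I_D1 = (1 + λ V_DS2)/(1 + λ V_DS1).
0.752/0.555 = 1.355 = (1 + 7.18 λ)/(1 + 2.87 λ).
Solving: λ (I_D1 V_DS2 − I_D2 V_DS1) = I_D2 − I_D1, so λ = (0.752 − 0.555) / (0.555 × 7.18 − 0.752 × 2.87) = 0.197 / 1.83 = 0.108 V⁻¹.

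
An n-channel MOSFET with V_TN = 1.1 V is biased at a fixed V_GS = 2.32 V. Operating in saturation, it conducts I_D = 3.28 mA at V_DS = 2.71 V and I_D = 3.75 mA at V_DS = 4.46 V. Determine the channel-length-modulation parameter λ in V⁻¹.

With V_GS fixed, I_D ∝ (1 + λ V_DS) in saturation, so I_D2/I_D1 = (1 + λ V_DS2)/(1 + λ V_DS1).
3.75/3.28 = 1.143 = (1 + 4.46 λ)/(1 + 2.71 λ).
Solving: λ (I_D1 V_DS2 − I_D2 V_DS1) = I_D2 − I_D1, so λ = (3.75 − 3.28) / (3.28 × 4.46 − 3.75 × 2.71) = 0.47 / 4.47 = 0.105 V⁻¹.

λ = 0.105 V⁻¹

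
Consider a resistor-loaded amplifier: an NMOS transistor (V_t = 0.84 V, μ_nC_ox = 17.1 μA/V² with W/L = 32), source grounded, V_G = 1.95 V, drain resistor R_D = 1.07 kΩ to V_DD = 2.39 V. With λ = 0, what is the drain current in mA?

V_GS = V_G = 1.95 V, so V_ov = 1.95 − 0.84 = 1.11 V.
k_n = μ_nC_ox · (W/L) = 0.5472 mA/V².
Assume saturation: I_D = ½ k_n V_ov² = 0.5 × 0.5472 × 1.11² = 0.337 mA, giving V_DS = V_DD − I_D R_D = 2.39 − 0.337 × 1.07 = 2.03 V.
V_DS = 2.03 V ≥ V_ov = 1.11 V, confirming saturation.

I_D = 0.337 mA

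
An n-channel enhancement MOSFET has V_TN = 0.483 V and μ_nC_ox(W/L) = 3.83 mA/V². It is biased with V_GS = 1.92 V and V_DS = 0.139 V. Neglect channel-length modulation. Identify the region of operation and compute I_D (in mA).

Triode; I_D = 0.728 mA

V_ov = V_GS − V_TN = 1.92 − 0.483 = 1.44 V.
Since V_DS = 0.139 V < V_ov = 1.44 V, the device is in the triode region.
I_D = k_n [V_ov · V_DS − ½ V_DS²] = 3.83 × [1.44 × 0.139 − 0.5 × 0.139²] = 0.728 mA.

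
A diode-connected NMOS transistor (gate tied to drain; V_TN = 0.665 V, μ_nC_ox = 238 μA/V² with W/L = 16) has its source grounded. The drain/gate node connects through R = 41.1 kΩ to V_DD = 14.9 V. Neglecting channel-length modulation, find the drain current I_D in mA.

With gate tied to drain, V_GS = V_DS ≥ V_GS − V_TN, so the device is in saturation.
k_n = μ_nC_ox · (W/L) = 3.808 mA/V².
KCL at the drain: ½ k_n (V_GS − V_TN)² = (V_DD − V_GS)/R.
Let x = V_GS − 0.665. Then 78.3 x² + x − 14.23 = 0, giving x = 0.42 V (positive root), so V_GS = 1.09 V.
I_D = (V_DD − V_GS)/R = (14.9 − 1.09) / 41.1 = 0.336 mA.

I_D = 0.336 mA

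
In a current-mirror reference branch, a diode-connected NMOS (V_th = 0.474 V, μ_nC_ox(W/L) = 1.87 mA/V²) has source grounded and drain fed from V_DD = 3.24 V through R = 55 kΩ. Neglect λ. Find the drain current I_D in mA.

I_D = 0.0462 mA

With gate tied to drain, V_GS = V_DS ≥ V_GS − V_th, so the device is in saturation.
KCL at the drain: ½ k_n (V_GS − V_th)² = (V_DD − V_GS)/R.
Let x = V_GS − 0.474. Then 51.4 x² + x − 2.766 = 0, giving x = 0.222 V (positive root), so V_GS = 0.696 V.
I_D = (V_DD − V_GS)/R = (3.24 − 0.696) / 55 = 0.0462 mA.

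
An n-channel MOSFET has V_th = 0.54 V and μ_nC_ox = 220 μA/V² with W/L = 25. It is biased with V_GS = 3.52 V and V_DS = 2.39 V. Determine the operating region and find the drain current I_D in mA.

k_n = μ_nC_ox · (W/L) = 5.5 mA/V².
V_ov = V_GS − V_th = 3.52 − 0.54 = 2.98 V.
Since V_DS = 2.39 V < V_ov = 2.98 V, the device is in the triode region.
I_D = k_n [V_ov · V_DS − ½ V_DS²] = 5.5 × [2.98 × 2.39 − 0.5 × 2.39²] = 23.5 mA.

Triode; I_D = 23.5 mA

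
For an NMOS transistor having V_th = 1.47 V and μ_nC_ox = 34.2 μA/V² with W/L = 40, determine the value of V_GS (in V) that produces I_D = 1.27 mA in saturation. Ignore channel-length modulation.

V_GS = 2.83 V

k_n = μ_nC_ox · (W/L) = 1.368 mA/V².
In saturation I_D = ½ k_n (V_GS − V_th)², so V_GS − V_th = √(2 I_D / k_n) = √(2 × 1.27 / 1.368) = 1.36 V.
V_GS = 1.47 + 1.36 = 2.83 V.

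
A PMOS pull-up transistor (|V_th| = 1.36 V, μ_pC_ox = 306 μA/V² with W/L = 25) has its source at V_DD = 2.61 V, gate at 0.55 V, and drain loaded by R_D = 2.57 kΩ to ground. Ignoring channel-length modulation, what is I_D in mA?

I_D = 0.936 mA

V_SG = V_DD − V_G = 2.61 − 0.55 = 2.06 V, so V_ov = 2.06 − 1.36 = 0.7 V.
k_p = μ_pC_ox · (W/L) = 7.65 mA/V².
Assume saturation: I_D = ½ k_p V_ov² = 0.5 × 7.65 × 0.7² = 1.87 mA, giving V_SD = V_DD − I_D R_D = 2.61 − 1.87 × 2.57 = -2.21 V.
But -2.21 V < V_ov = 0.7 V, so the device is actually in triode.
In triode I_D = k_p[V_ov V_SD − ½ V_SD²] and I_D = (V_DD − V_SD)/R_D. Equating: 9.83 V_SD² − 14.76 V_SD + 2.61 = 0, giving V_SD = 0.205 V (the root below V_ov).
I_D = (2.61 − 0.205) / 2.57 = 0.936 mA.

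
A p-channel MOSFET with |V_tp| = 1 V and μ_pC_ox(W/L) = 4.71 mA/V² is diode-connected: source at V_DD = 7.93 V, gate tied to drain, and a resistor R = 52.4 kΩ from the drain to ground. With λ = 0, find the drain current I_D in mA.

I_D = 0.128 mA

With gate tied to drain, V_SG = V_SD ≥ V_SG − |V_tp|, so the device is in saturation.
KCL at the drain: ½ k_p (V_SG − |V_tp|)² = (V_DD − V_SG)/R.
Let x = V_SG − 1. Then 123 x² + x − 6.93 = 0, giving x = 0.233 V (positive root), so V_SG = 1.23 V.
I_D = (V_DD − V_SG)/R = (7.93 − 1.23) / 52.4 = 0.128 mA.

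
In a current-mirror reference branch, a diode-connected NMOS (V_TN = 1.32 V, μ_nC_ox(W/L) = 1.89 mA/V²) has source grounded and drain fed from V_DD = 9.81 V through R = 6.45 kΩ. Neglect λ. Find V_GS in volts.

V_GS = 2.42 V

With gate tied to drain, V_GS = V_DS ≥ V_GS − V_TN, so the device is in saturation.
KCL at the drain: ½ k_n (V_GS − V_TN)² = (V_DD − V_GS)/R.
Let x = V_GS − 1.32. Then 6.1 x² + x − 8.49 = 0, giving x = 1.1 V (positive root), so V_GS = 2.42 V.
I_D = (V_DD − V_GS)/R = (9.81 − 2.42) / 6.45 = 1.15 mA.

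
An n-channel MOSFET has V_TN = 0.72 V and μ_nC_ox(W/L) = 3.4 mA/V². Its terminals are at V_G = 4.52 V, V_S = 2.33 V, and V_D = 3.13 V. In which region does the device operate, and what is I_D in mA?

V_GS = V_G − V_S = 4.52 − 2.33 = 2.19 V; V_DS = V_D − V_S = 3.13 − 2.33 = 0.8 V.
V_ov = V_GS − V_TN = 2.19 − 0.72 = 1.47 V.
Since V_DS = 0.8 V < V_ov = 1.47 V, the device is in the triode region.
I_D = k_n [V_ov · V_DS − ½ V_DS²] = 3.4 × [1.47 × 0.8 − 0.5 × 0.8²] = 2.91 mA.

Triode; I_D = 2.91 mA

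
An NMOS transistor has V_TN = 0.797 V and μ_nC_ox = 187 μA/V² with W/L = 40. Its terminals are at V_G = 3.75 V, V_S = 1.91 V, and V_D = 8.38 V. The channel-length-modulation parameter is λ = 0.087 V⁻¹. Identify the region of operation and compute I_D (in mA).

V_GS = V_G − V_S = 3.75 − 1.91 = 1.84 V; V_DS = V_D − V_S = 8.38 − 1.91 = 6.47 V.
k_n = μ_nC_ox · (W/L) = 7.48 mA/V².
V_ov = V_GS − V_TN = 1.84 − 0.797 = 1.04 V.
Since V_DS = 6.47 V ≥ V_ov = 1.04 V, the device is in saturation.
I_D = ½ k_n V_ov² (1 + λ V_DS) = 0.5 × 7.48 × 1.04² × (1 + 0.087 × 6.47) = 6.36 mA.

Saturation; I_D = 6.36 mA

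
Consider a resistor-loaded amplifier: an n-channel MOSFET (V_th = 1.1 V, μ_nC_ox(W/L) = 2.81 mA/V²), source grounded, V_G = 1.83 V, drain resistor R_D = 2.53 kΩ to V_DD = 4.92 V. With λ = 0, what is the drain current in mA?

I_D = 0.749 mA

V_GS = V_G = 1.83 V, so V_ov = 1.83 − 1.1 = 0.73 V.
Assume saturation: I_D = ½ k_n V_ov² = 0.5 × 2.81 × 0.73² = 0.749 mA, giving V_DS = V_DD − I_D R_D = 4.92 − 0.749 × 2.53 = 3.03 V.
V_DS = 3.03 V ≥ V_ov = 0.73 V, confirming saturation.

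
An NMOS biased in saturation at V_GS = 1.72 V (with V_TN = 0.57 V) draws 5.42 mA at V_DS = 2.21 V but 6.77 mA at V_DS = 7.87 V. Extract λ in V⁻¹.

With V_GS fixed, I_D ∝ (1 + λ V_DS) in saturation, so I_D2/I_D1 = (1 + λ V_DS2)/(1 + λ V_DS1).
6.77/5.42 = 1.249 = (1 + 7.87 λ)/(1 + 2.21 λ).
Solving: λ (I_D1 V_DS2 − I_D2 V_DS1) = I_D2 − I_D1, so λ = (6.77 − 5.42) / (5.42 × 7.87 − 6.77 × 2.21) = 1.35 / 27.7 = 0.0487 V⁻¹.

λ = 0.0487 V⁻¹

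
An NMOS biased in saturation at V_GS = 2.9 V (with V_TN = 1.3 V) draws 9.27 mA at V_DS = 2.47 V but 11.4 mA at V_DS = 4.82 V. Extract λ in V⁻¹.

λ = 0.129 V⁻¹

With V_GS fixed, I_D ∝ (1 + λ V_DS) in saturation, so I_D2/I_D1 = (1 + λ V_DS2)/(1 + λ V_DS1).
11.4/9.27 = 1.23 = (1 + 4.82 λ)/(1 + 2.47 λ).
Solving: λ (I_D1 V_DS2 − I_D2 V_DS1) = I_D2 − I_D1, so λ = (11.4 − 9.27) / (9.27 × 4.82 − 11.4 × 2.47) = 2.13 / 16.5 = 0.129 V⁻¹.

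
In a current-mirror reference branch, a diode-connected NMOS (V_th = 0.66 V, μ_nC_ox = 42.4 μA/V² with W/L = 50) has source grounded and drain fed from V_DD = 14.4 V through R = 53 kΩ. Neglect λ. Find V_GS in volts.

V_GS = 1.15 V

With gate tied to drain, V_GS = V_DS ≥ V_GS − V_th, so the device is in saturation.
k_n = μ_nC_ox · (W/L) = 2.12 mA/V².
KCL at the drain: ½ k_n (V_GS − V_th)² = (V_DD − V_GS)/R.
Let x = V_GS − 0.66. Then 56.2 x² + x − 13.74 = 0, giving x = 0.486 V (positive root), so V_GS = 1.15 V.
I_D = (V_DD − V_GS)/R = (14.4 − 1.15) / 53 = 0.25 mA.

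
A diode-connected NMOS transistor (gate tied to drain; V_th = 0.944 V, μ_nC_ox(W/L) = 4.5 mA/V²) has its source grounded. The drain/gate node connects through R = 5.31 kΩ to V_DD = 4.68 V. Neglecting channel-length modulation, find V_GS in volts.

V_GS = 1.46 V

With gate tied to drain, V_GS = V_DS ≥ V_GS − V_th, so the device is in saturation.
KCL at the drain: ½ k_n (V_GS − V_th)² = (V_DD − V_GS)/R.
Let x = V_GS − 0.944. Then 11.9 x² + x − 3.736 = 0, giving x = 0.519 V (positive root), so V_GS = 1.46 V.
I_D = (V_DD − V_GS)/R = (4.68 − 1.46) / 5.31 = 0.606 mA.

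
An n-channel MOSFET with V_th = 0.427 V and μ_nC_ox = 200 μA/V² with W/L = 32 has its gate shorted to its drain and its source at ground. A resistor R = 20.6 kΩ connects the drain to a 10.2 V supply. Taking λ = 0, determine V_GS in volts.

V_GS = 0.805 V

With gate tied to drain, V_GS = V_DS ≥ V_GS − V_th, so the device is in saturation.
k_n = μ_nC_ox · (W/L) = 6.4 mA/V².
KCL at the drain: ½ k_n (V_GS − V_th)² = (V_DD − V_GS)/R.
Let x = V_GS − 0.427. Then 65.9 x² + x − 9.773 = 0, giving x = 0.378 V (positive root), so V_GS = 0.805 V.
I_D = (V_DD − V_GS)/R = (10.2 − 0.805) / 20.6 = 0.456 mA.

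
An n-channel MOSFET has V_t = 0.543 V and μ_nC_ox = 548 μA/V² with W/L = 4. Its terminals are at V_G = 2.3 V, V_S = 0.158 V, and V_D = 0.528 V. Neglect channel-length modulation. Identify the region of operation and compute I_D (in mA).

Triode; I_D = 1.15 mA

V_GS = V_G − V_S = 2.3 − 0.158 = 2.14 V; V_DS = V_D − V_S = 0.528 − 0.158 = 0.37 V.
k_n = μ_nC_ox · (W/L) = 2.192 mA/V².
V_ov = V_GS − V_t = 2.14 − 0.543 = 1.6 V.
Since V_DS = 0.37 V < V_ov = 1.6 V, the device is in the triode region.
I_D = k_n [V_ov · V_DS − ½ V_DS²] = 2.192 × [1.6 × 0.37 − 0.5 × 0.37²] = 1.15 mA.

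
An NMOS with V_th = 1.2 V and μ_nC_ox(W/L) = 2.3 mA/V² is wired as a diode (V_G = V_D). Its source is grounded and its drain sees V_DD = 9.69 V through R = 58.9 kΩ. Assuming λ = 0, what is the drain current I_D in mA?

I_D = 0.138 mA

With gate tied to drain, V_GS = V_DS ≥ V_GS − V_th, so the device is in saturation.
KCL at the drain: ½ k_n (V_GS − V_th)² = (V_DD − V_GS)/R.
Let x = V_GS − 1.2. Then 67.7 x² + x − 8.49 = 0, giving x = 0.347 V (positive root), so V_GS = 1.55 V.
I_D = (V_DD − V_GS)/R = (9.69 − 1.55) / 58.9 = 0.138 mA.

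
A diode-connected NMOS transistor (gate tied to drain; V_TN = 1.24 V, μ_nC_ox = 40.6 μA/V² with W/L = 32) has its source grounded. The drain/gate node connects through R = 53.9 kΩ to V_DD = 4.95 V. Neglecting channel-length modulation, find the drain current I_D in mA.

I_D = 0.0631 mA

With gate tied to drain, V_GS = V_DS ≥ V_GS − V_TN, so the device is in saturation.
k_n = μ_nC_ox · (W/L) = 1.299 mA/V².
KCL at the drain: ½ k_n (V_GS − V_TN)² = (V_DD − V_GS)/R.
Let x = V_GS − 1.24. Then 35 x² + x − 3.71 = 0, giving x = 0.312 V (positive root), so V_GS = 1.55 V.
I_D = (V_DD − V_GS)/R = (4.95 − 1.55) / 53.9 = 0.0631 mA.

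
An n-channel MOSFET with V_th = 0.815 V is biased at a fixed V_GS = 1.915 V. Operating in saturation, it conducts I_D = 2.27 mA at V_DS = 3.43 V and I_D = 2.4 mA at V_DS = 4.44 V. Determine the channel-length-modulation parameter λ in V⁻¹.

λ = 0.0704 V⁻¹

With V_GS fixed, I_D ∝ (1 + λ V_DS) in saturation, so I_D2/I_D1 = (1 + λ V_DS2)/(1 + λ V_DS1).
2.4/2.27 = 1.057 = (1 + 4.44 λ)/(1 + 3.43 λ).
Solving: λ (I_D1 V_DS2 − I_D2 V_DS1) = I_D2 − I_D1, so λ = (2.4 − 2.27) / (2.27 × 4.44 − 2.4 × 3.43) = 0.13 / 1.85 = 0.0704 V⁻¹.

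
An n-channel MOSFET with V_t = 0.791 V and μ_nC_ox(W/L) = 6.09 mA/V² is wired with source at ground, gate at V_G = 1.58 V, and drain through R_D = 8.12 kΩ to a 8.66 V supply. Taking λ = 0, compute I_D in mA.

V_GS = V_G = 1.58 V, so V_ov = 1.58 − 0.791 = 0.789 V.
Assume saturation: I_D = ½ k_n V_ov² = 0.5 × 6.09 × 0.789² = 1.9 mA, giving V_DS = V_DD − I_D R_D = 8.66 − 1.9 × 8.12 = -6.73 V.
But -6.73 V < V_ov = 0.789 V, so the device is actually in triode.
In triode I_D = k_n[V_ov V_DS − ½ V_DS²] and I_D = (V_DD − V_DS)/R_D. Equating: 24.7 V_DS² − 40.02 V_DS + 8.66 = 0, giving V_DS = 0.257 V (the root below V_ov).
I_D = (8.66 − 0.257) / 8.12 = 1.03 mA.

I_D = 1.03 mA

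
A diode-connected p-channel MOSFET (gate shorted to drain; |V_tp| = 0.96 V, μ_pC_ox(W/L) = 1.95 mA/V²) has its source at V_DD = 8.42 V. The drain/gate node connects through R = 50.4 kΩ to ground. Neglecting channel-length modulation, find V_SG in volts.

V_SG = 1.34 V

With gate tied to drain, V_SG = V_SD ≥ V_SG − |V_tp|, so the device is in saturation.
KCL at the drain: ½ k_p (V_SG − |V_tp|)² = (V_DD − V_SG)/R.
Let x = V_SG − 0.96. Then 49.1 x² + x − 7.46 = 0, giving x = 0.38 V (positive root), so V_SG = 1.34 V.
I_D = (V_DD − V_SG)/R = (8.42 − 1.34) / 50.4 = 0.14 mA.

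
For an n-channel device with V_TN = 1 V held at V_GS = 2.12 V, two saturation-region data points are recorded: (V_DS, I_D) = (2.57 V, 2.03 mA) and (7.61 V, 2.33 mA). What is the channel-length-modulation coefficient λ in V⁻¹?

With V_GS fixed, I_D ∝ (1 + λ V_DS) in saturation, so I_D2/I_D1 = (1 + λ V_DS2)/(1 + λ V_DS1).
2.33/2.03 = 1.148 = (1 + 7.61 λ)/(1 + 2.57 λ).
Solving: λ (I_D1 V_DS2 − I_D2 V_DS1) = I_D2 − I_D1, so λ = (2.33 − 2.03) / (2.03 × 7.61 − 2.33 × 2.57) = 0.3 / 9.46 = 0.0317 V⁻¹.

λ = 0.0317 V⁻¹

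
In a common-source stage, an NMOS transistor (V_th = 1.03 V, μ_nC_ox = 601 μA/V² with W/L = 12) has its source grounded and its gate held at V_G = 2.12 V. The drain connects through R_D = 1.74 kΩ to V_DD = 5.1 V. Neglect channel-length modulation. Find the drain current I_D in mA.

V_GS = V_G = 2.12 V, so V_ov = 2.12 − 1.03 = 1.09 V.
k_n = μ_nC_ox · (W/L) = 7.212 mA/V².
Assume saturation: I_D = ½ k_n V_ov² = 0.5 × 7.212 × 1.09² = 4.28 mA, giving V_DS = V_DD − I_D R_D = 5.1 − 4.28 × 1.74 = -2.35 V.
But -2.35 V < V_ov = 1.09 V, so the device is actually in triode.
In triode I_D = k_n[V_ov V_DS − ½ V_DS²] and I_D = (V_DD − V_DS)/R_D. Equating: 6.27 V_DS² − 14.68 V_DS + 5.1 = 0, giving V_DS = 0.424 V (the root below V_ov).
I_D = (5.1 − 0.424) / 1.74 = 2.69 mA.

I_D = 2.69 mA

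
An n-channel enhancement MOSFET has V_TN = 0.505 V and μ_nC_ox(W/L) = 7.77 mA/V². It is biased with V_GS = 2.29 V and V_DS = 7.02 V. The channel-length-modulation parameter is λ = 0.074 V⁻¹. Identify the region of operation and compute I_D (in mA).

Saturation; I_D = 18.8 mA

V_ov = V_GS − V_TN = 2.29 − 0.505 = 1.79 V.
Since V_DS = 7.02 V ≥ V_ov = 1.79 V, the device is in saturation.
I_D = ½ k_n V_ov² (1 + λ V_DS) = 0.5 × 7.77 × 1.79² × (1 + 0.074 × 7.02) = 18.8 mA.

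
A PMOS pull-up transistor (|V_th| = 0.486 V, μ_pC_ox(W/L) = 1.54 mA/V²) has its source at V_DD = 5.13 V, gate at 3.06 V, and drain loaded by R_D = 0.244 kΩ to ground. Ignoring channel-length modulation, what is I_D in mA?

I_D = 1.93 mA

V_SG = V_DD − V_G = 5.13 − 3.06 = 2.07 V, so V_ov = 2.07 − 0.486 = 1.58 V.
Assume saturation: I_D = ½ k_p V_ov² = 0.5 × 1.54 × 1.58² = 1.93 mA, giving V_SD = V_DD − I_D R_D = 5.13 − 1.93 × 0.244 = 4.66 V.
V_SD = 4.66 V ≥ V_ov = 1.58 V, confirming saturation.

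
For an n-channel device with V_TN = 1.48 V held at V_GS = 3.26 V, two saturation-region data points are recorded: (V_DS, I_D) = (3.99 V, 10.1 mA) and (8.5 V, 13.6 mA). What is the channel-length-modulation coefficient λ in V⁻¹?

λ = 0.111 V⁻¹

With V_GS fixed, I_D ∝ (1 + λ V_DS) in saturation, so I_D2/I_D1 = (1 + λ V_DS2)/(1 + λ V_DS1).
13.6/10.1 = 1.347 = (1 + 8.5 λ)/(1 + 3.99 λ).
Solving: λ (I_D1 V_DS2 − I_D2 V_DS1) = I_D2 − I_D1, so λ = (13.6 − 10.1) / (10.1 × 8.5 − 13.6 × 3.99) = 3.5 / 31.6 = 0.111 V⁻¹.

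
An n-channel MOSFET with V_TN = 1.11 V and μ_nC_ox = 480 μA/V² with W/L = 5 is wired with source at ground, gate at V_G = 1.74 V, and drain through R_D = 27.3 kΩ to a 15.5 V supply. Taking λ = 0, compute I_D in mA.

I_D = 0.476 mA

V_GS = V_G = 1.74 V, so V_ov = 1.74 − 1.11 = 0.63 V.
k_n = μ_nC_ox · (W/L) = 2.4 mA/V².
Assume saturation: I_D = ½ k_n V_ov² = 0.5 × 2.4 × 0.63² = 0.476 mA, giving V_DS = V_DD − I_D R_D = 15.5 − 0.476 × 27.3 = 2.5 V.
V_DS = 2.5 V ≥ V_ov = 0.63 V, confirming saturation.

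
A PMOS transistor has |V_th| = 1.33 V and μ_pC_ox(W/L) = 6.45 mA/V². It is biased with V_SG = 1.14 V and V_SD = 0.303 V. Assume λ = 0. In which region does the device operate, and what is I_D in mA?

Cutoff; I_D = 0 mA

V_SG = 1.14 V < |V_th| = 1.33 V, so the transistor is in cutoff.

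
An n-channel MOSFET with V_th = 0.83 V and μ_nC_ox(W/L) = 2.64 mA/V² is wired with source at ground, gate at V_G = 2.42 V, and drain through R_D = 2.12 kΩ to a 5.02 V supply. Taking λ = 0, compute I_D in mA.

V_GS = V_G = 2.42 V, so V_ov = 2.42 − 0.83 = 1.59 V.
Assume saturation: I_D = ½ k_n V_ov² = 0.5 × 2.64 × 1.59² = 3.34 mA, giving V_DS = V_DD − I_D R_D = 5.02 − 3.34 × 2.12 = -2.05 V.
But -2.05 V < V_ov = 1.59 V, so the device is actually in triode.
In triode I_D = k_n[V_ov V_DS − ½ V_DS²] and I_D = (V_DD − V_DS)/R_D. Equating: 2.8 V_DS² − 9.899 V_DS + 5.02 = 0, giving V_DS = 0.614 V (the root below V_ov).
I_D = (5.02 − 0.614) / 2.12 = 2.08 mA.

I_D = 2.08 mA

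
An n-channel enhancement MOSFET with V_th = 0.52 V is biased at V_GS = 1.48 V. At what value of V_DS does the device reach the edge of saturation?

V_DS,sat = 0.960 V

The boundary between triode and saturation is V_DS = V_GS − V_th = V_ov.
V_ov = 1.48 − 0.52 = 0.96 V.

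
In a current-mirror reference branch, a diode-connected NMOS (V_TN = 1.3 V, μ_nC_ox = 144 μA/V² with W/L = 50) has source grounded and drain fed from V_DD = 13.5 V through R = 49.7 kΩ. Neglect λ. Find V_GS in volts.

With gate tied to drain, V_GS = V_DS ≥ V_GS − V_TN, so the device is in saturation.
k_n = μ_nC_ox · (W/L) = 7.2 mA/V².
KCL at the drain: ½ k_n (V_GS − V_TN)² = (V_DD − V_GS)/R.
Let x = V_GS − 1.3. Then 179 x² + x − 12.2 = 0, giving x = 0.258 V (positive root), so V_GS = 1.56 V.
I_D = (V_DD − V_GS)/R = (13.5 − 1.56) / 49.7 = 0.24 mA.

V_GS = 1.56 V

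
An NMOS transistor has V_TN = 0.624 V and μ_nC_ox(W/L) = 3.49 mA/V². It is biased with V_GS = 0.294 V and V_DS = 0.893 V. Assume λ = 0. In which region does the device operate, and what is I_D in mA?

V_GS = 0.294 V < V_TN = 0.624 V, so the transistor is in cutoff.

Cutoff; I_D = 0 mA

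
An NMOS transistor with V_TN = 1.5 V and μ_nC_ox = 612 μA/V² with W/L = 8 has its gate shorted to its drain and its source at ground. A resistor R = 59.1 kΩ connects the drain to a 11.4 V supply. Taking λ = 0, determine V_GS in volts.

V_GS = 1.76 V

With gate tied to drain, V_GS = V_DS ≥ V_GS − V_TN, so the device is in saturation.
k_n = μ_nC_ox · (W/L) = 4.896 mA/V².
KCL at the drain: ½ k_n (V_GS − V_TN)² = (V_DD − V_GS)/R.
Let x = V_GS − 1.5. Then 145 x² + x − 9.9 = 0, giving x = 0.258 V (positive root), so V_GS = 1.76 V.
I_D = (V_DD − V_GS)/R = (11.4 − 1.76) / 59.1 = 0.163 mA.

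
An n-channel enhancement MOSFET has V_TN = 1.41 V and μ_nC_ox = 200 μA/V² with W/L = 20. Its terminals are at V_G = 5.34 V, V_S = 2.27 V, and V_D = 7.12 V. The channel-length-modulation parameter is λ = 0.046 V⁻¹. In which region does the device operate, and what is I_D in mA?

V_GS = V_G − V_S = 5.34 − 2.27 = 3.07 V; V_DS = V_D − V_S = 7.12 − 2.27 = 4.85 V.
k_n = μ_nC_ox · (W/L) = 4 mA/V².
V_ov = V_GS − V_TN = 3.07 − 1.41 = 1.66 V.
Since V_DS = 4.85 V ≥ V_ov = 1.66 V, the device is in saturation.
I_D = ½ k_n V_ov² (1 + λ V_DS) = 0.5 × 4 × 1.66² × (1 + 0.046 × 4.85) = 6.74 mA.

Saturation; I_D = 6.74 mA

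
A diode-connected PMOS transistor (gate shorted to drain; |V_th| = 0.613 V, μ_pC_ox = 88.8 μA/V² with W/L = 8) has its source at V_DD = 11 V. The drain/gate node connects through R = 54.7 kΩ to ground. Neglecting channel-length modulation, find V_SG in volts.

With gate tied to drain, V_SG = V_SD ≥ V_SG − |V_th|, so the device is in saturation.
k_p = μ_pC_ox · (W/L) = 0.7104 mA/V².
KCL at the drain: ½ k_p (V_SG − |V_th|)² = (V_DD − V_SG)/R.
Let x = V_SG − 0.613. Then 19.4 x² + x − 10.39 = 0, giving x = 0.706 V (positive root), so V_SG = 1.32 V.
I_D = (V_DD − V_SG)/R = (11 − 1.32) / 54.7 = 0.177 mA.

V_SG = 1.32 V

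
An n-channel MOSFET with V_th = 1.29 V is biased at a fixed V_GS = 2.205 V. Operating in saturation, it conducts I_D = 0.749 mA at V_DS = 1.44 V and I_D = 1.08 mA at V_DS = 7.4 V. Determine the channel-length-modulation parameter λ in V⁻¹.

With V_GS fixed, I_D ∝ (1 + λ V_DS) in saturation, so I_D2/I_D1 = (1 + λ V_DS2)/(1 + λ V_DS1).
1.08/0.749 = 1.442 = (1 + 7.4 λ)/(1 + 1.44 λ).
Solving: λ (I_D1 V_DS2 − I_D2 V_DS1) = I_D2 − I_D1, so λ = (1.08 − 0.749) / (0.749 × 7.4 − 1.08 × 1.44) = 0.331 / 3.99 = 0.083 V⁻¹.

λ = 0.0830 V⁻¹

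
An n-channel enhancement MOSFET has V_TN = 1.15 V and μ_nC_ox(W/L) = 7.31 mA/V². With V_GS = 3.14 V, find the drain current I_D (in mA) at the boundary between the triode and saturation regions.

I_D = 14.5 mA

At the boundary V_DS = V_ov = V_GS − V_TN = 3.14 − 1.15 = 1.99 V.
I_D = ½ k_n V_ov² = 0.5 × 7.31 × 1.99² = 14.5 mA.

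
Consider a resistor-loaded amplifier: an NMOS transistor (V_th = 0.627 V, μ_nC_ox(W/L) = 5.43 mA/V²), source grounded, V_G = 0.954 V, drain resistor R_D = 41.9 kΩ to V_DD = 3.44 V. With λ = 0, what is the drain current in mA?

I_D = 0.0809 mA

V_GS = V_G = 0.954 V, so V_ov = 0.954 − 0.627 = 0.327 V.
Assume saturation: I_D = ½ k_n V_ov² = 0.5 × 5.43 × 0.327² = 0.29 mA, giving V_DS = V_DD − I_D R_D = 3.44 − 0.29 × 41.9 = -8.72 V.
But -8.72 V < V_ov = 0.327 V, so the device is actually in triode.
In triode I_D = k_n[V_ov V_DS − ½ V_DS²] and I_D = (V_DD − V_DS)/R_D. Equating: 114 V_DS² − 75.4 V_DS + 3.44 = 0, giving V_DS = 0.0493 V (the root below V_ov).
I_D = (3.44 − 0.0493) / 41.9 = 0.0809 mA.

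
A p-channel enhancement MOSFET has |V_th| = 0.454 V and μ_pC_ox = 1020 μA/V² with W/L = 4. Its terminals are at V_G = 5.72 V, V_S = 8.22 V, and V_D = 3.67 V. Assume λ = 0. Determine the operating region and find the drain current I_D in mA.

Saturation; I_D = 8.54 mA

V_SG = V_S − V_G = 8.22 − 5.72 = 2.5 V; V_SD = V_S − V_D = 8.22 − 3.67 = 4.55 V.
k_p = μ_pC_ox · (W/L) = 4.08 mA/V².
V_ov = V_SG − |V_th| = 2.5 − 0.454 = 2.05 V.
Since V_SD = 4.55 V ≥ V_ov = 2.05 V, the device is in saturation.
I_D = ½ k_p V_ov² = 0.5 × 4.08 × 2.05² = 8.54 mA.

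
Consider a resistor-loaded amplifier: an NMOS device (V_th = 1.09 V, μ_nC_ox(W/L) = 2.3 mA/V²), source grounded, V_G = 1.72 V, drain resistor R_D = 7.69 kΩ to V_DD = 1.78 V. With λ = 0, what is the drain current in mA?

V_GS = V_G = 1.72 V, so V_ov = 1.72 − 1.09 = 0.63 V.
Assume saturation: I_D = ½ k_n V_ov² = 0.5 × 2.3 × 0.63² = 0.456 mA, giving V_DS = V_DD − I_D R_D = 1.78 − 0.456 × 7.69 = -1.73 V.
But -1.73 V < V_ov = 0.63 V, so the device is actually in triode.
In triode I_D = k_n[V_ov V_DS − ½ V_DS²] and I_D = (V_DD − V_DS)/R_D. Equating: 8.84 V_DS² − 12.14 V_DS + 1.78 = 0, giving V_DS = 0.167 V (the root below V_ov).
I_D = (1.78 − 0.167) / 7.69 = 0.21 mA.

I_D = 0.210 mA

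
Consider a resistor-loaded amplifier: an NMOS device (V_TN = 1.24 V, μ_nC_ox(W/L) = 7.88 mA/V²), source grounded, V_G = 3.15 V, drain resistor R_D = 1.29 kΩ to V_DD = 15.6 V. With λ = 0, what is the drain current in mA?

I_D = 11.3 mA

V_GS = V_G = 3.15 V, so V_ov = 3.15 − 1.24 = 1.91 V.
Assume saturation: I_D = ½ k_n V_ov² = 0.5 × 7.88 × 1.91² = 14.4 mA, giving V_DS = V_DD − I_D R_D = 15.6 − 14.4 × 1.29 = -2.94 V.
But -2.94 V < V_ov = 1.91 V, so the device is actually in triode.
In triode I_D = k_n[V_ov V_DS − ½ V_DS²] and I_D = (V_DD − V_DS)/R_D. Equating: 5.08 V_DS² − 20.42 V_DS + 15.6 = 0, giving V_DS = 1.03 V (the root below V_ov).
I_D = (15.6 − 1.03) / 1.29 = 11.3 mA.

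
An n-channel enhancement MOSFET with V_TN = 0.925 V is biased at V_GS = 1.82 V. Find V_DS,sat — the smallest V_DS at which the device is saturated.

V_DS,sat = 0.895 V

The boundary between triode and saturation is V_DS = V_GS − V_TN = V_ov.
V_ov = 1.82 − 0.925 = 0.895 V.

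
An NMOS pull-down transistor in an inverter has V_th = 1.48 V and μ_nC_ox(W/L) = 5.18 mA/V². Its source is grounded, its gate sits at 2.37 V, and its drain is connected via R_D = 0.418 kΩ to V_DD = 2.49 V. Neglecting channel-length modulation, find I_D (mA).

I_D = 2.05 mA

V_GS = V_G = 2.37 V, so V_ov = 2.37 − 1.48 = 0.89 V.
Assume saturation: I_D = ½ k_n V_ov² = 0.5 × 5.18 × 0.89² = 2.05 mA, giving V_DS = V_DD − I_D R_D = 2.49 − 2.05 × 0.418 = 1.63 V.
V_DS = 1.63 V ≥ V_ov = 0.89 V, confirming saturation.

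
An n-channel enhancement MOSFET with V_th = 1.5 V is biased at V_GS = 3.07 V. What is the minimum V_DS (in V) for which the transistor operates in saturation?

The boundary between triode and saturation is V_DS = V_GS − V_th = V_ov.
V_ov = 3.07 − 1.5 = 1.57 V.

V_DS,sat = 1.57 V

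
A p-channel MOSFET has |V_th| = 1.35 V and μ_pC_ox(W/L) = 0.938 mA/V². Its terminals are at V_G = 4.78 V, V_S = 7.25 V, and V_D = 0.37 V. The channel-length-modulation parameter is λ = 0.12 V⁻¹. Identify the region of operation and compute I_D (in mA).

V_SG = V_S − V_G = 7.25 − 4.78 = 2.47 V; V_SD = V_S − V_D = 7.25 − 0.37 = 6.88 V.
V_ov = V_SG − |V_th| = 2.47 − 1.35 = 1.12 V.
Since V_SD = 6.88 V ≥ V_ov = 1.12 V, the device is in saturation.
I_D = ½ k_p V_ov² (1 + λ V_SD) = 0.5 × 0.938 × 1.12² × (1 + 0.12 × 6.88) = 1.07 mA.

Saturation; I_D = 1.07 mA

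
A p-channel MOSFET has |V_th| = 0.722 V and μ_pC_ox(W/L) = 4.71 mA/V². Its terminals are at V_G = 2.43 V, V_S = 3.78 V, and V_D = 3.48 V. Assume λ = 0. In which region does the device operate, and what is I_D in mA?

Triode; I_D = 0.675 mA

V_SG = V_S − V_G = 3.78 − 2.43 = 1.35 V; V_SD = V_S − V_D = 3.78 − 3.48 = 0.3 V.
V_ov = V_SG − |V_th| = 1.35 − 0.722 = 0.628 V.
Since V_SD = 0.3 V < V_ov = 0.628 V, the device is in the triode region.
I_D = k_p [V_ov · V_SD − ½ V_SD²] = 4.71 × [0.628 × 0.3 − 0.5 × 0.3²] = 0.675 mA.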